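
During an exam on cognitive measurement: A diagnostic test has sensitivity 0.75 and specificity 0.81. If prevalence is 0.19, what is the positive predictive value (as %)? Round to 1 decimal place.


PPV = (sens * prev) / (sens * prev + (1-spec) * (1-prev))
Numerator = 0.75 * 0.19 = 0.1425
P(positive and no disease) = (1 - spec) * (1 - prev) = (1 - 0.81) * (1 - 0.19) = 0.1539
Denominator = 0.1425 + 0.1539 = 0.2964
PPV = 0.1425 / 0.2964 = 0.480769
As percentage = 48.1


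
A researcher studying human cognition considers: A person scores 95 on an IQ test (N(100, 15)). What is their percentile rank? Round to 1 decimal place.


z = (IQ - mean) / SD
z = (95 - 100) / 15 = -0.3333
Percentile = Phi(-0.3333) * 100
Phi(-0.3333) = 0.369454
= 36.9


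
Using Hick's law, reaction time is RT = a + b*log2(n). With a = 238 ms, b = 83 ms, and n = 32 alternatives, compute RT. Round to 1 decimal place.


RT = 238 + 83 * log2(32)
log2(32) = 5.0
RT = 238 + 83 * 5.0
= 238 + 415.0
= 653.0 ms


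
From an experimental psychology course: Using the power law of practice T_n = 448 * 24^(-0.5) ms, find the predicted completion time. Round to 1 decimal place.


T_n = 448 * 24^(-0.5)
24^(-0.5) = 0.204124
T_n = 448 * 0.204124
= 91.4 ms


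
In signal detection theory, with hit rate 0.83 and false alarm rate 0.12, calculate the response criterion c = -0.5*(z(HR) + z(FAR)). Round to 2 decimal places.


c = -0.5 * (z(HR) + z(FAR))
z(0.83) = 0.9542
z(0.12) = -1.175
c = -0.5 * (0.9542 + -1.175)
= -0.5 * -0.2208
= 0.11


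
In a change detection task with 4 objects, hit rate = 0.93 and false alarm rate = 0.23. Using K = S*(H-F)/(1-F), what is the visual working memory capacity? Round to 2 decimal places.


K = S * (H - F) / (1 - F)
H - F = 0.7
1 - F = 0.77
K = 4 * 0.7 / 0.77
= 3.64


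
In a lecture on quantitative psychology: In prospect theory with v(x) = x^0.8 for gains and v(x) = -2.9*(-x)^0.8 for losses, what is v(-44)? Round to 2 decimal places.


Since x = -44 < 0, use v(x) = -lambda*(-x)^alpha
(-x) = 44
44^0.8 = 20.6425
v(-44) = -2.9 * 20.6425
= -59.86


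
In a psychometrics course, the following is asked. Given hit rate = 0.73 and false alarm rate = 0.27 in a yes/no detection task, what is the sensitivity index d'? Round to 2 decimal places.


d' = z(HR) - z(FAR)
z(0.73) = 0.6128
z(0.27) = -0.6128
d' = 0.6128 - -0.6128
= 1.23


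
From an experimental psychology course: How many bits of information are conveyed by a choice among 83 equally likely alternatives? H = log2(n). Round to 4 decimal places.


H = log2(n)
H = log2(83)
= 6.3750


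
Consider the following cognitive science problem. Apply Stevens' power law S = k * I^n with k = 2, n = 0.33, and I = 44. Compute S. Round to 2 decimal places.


S = 2 * 44^0.33
44^0.33 = 3.4861
S = 2 * 3.4861
= 6.97


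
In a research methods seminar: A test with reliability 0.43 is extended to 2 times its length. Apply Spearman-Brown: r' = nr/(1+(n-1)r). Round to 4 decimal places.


r_new = n*r / (1 + (n-1)*r)
Numerator = 2 * 0.43 = 0.86
Denominator = 1 + 1 * 0.43 = 1.43
r_new = 0.86 / 1.43
= 0.6014


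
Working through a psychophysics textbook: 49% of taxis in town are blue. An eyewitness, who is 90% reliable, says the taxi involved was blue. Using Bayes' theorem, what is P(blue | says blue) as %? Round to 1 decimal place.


P(blue | says blue) = P(says blue | blue)*P(blue) / [P(says blue | blue)*P(blue) + P(says blue | not blue)*P(not blue)]
Numerator = 0.9 * 0.49 = 0.441
False identification = 0.1 * 0.51 = 0.051
P = 0.441 / (0.441 + 0.051)
= 0.441 / 0.492
As percentage = 89.6


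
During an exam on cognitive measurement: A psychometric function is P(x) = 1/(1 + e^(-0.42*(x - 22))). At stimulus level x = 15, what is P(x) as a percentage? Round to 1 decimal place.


P(x) = 1/(1 + e^(-0.42*(15 - 22)))
Exponent = -0.42 * -7 = 2.94
e^(2.94) = 18.915846
P = 1/(1 + 18.915846) = 0.050211
Percentage = 5.0


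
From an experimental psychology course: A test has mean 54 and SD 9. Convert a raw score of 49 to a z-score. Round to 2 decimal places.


z = (X - mu) / sigma
= (49 - 54) / 9
= -5 / 9
= -0.56


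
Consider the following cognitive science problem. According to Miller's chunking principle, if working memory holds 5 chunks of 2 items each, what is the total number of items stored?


Total items = chunks * items_per_chunk
= 5 * 2
= 10


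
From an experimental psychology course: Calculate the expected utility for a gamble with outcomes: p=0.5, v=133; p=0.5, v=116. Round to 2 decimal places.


EU = sum(p_i * v_i)
0.5 * 133 = 66.5
0.5 * 116 = 58.0
EU = 66.5 + 58.0
= 124.50


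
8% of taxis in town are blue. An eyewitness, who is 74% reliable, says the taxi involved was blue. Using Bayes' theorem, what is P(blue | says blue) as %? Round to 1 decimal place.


P(blue | says blue) = P(says blue | blue)*P(blue) / [P(says blue | blue)*P(blue) + P(says blue | not blue)*P(not blue)]
Numerator = 0.74 * 0.08 = 0.0592
False identification = 0.26 * 0.92 = 0.2392
P = 0.0592 / (0.0592 + 0.2392)
= 0.0592 / 0.2984
As percentage = 19.8


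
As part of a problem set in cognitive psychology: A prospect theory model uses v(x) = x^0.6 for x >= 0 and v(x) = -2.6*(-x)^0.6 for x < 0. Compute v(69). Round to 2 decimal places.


Since x = 69 >= 0, use v(x) = x^0.6
69^0.6 = 12.6856
v(69) = 12.69


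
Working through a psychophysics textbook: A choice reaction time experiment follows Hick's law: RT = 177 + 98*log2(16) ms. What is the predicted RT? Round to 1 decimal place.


RT = 177 + 98 * log2(16)
log2(16) = 4.0
RT = 177 + 98 * 4.0
= 177 + 392.0
= 569.0 ms


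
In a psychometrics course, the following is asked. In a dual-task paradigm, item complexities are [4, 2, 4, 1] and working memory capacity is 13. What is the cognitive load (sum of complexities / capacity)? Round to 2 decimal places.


Total complexity = 4 + 2 + 4 + 1 = 11
Load = total / capacity = 11 / 13
= 0.85


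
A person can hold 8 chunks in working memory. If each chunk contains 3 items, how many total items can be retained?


Total items = chunks * items_per_chunk
= 8 * 3
= 24


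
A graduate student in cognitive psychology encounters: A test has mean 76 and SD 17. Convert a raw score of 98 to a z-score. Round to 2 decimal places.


z = (X - mu) / sigma
= (98 - 76) / 17
= 22 / 17
= 1.29


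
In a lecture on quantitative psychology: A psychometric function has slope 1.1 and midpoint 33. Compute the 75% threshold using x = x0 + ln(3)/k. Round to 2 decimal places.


At P = 0.75: 0.75 = 1/(1 + e^(-k*(x-x0)))
Solving: e^(-k*(x-x0)) = 1/3
x = x0 + ln(3)/k
ln(3) = 1.0986
x = 33 + 1.0986/1.1
= 33 + 0.9987
= 34.00


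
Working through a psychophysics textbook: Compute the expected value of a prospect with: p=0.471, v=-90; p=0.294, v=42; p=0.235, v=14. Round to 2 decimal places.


EU = sum(p_i * v_i)
0.471 * -90 = -42.39
0.294 * 42 = 12.348
0.235 * 14 = 3.29
EU = -42.39 + 12.348 + 3.29
= -26.75


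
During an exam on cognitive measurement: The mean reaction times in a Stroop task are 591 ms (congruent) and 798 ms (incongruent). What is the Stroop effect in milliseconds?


Stroop effect = RT(incongruent) - RT(congruent)
= 798 - 591
= 207 ms


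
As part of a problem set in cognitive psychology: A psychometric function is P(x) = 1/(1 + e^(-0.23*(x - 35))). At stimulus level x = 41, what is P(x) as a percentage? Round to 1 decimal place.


P(x) = 1/(1 + e^(-0.23*(41 - 35)))
Exponent = -0.23 * 6 = -1.38
e^(-1.38) = 0.251579
P = 1/(1 + 0.251579) = 0.798991
Percentage = 79.9


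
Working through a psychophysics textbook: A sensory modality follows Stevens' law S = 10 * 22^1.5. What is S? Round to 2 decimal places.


S = 10 * 22^1.5
22^1.5 = 103.1891
S = 10 * 103.1891
= 1031.89


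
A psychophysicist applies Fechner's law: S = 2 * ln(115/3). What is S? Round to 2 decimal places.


S = 2 * ln(115/3)
I/I0 = 38.333333
ln(38.333333) = 3.6463
S = 2 * 3.6463
= 7.29


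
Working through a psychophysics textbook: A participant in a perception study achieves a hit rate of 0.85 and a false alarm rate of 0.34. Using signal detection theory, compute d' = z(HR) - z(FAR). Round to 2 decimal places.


d' = z(HR) - z(FAR)
z(0.85) = 1.0364
z(0.34) = -0.4125
d' = 1.0364 - -0.4125
= 1.45


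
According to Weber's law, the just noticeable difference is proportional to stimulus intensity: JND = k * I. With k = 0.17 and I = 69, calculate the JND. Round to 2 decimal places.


JND = k * I
JND = 0.17 * 69
= 11.73


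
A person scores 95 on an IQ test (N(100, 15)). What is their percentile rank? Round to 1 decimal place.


z = (IQ - mean) / SD
z = (95 - 100) / 15 = -0.3333
Percentile = Phi(-0.3333) * 100
Phi(-0.3333) = 0.369454
= 36.9


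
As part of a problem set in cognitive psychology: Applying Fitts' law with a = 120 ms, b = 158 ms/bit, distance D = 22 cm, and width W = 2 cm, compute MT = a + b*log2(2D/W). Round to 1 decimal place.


MT = 120 + 158 * log2(2*22/2)
2D/W = 22.0
log2(22.0) = 4.4594
MT = 120 + 158 * 4.4594
= 824.6 ms


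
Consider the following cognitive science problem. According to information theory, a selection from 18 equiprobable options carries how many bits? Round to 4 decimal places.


H = log2(n)
H = log2(18)
= 4.1699


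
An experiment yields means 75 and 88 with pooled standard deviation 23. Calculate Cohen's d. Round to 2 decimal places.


Cohen's d = (M1 - M2) / S_pooled
= (75 - 88) / 23
= -13 / 23
= -0.57


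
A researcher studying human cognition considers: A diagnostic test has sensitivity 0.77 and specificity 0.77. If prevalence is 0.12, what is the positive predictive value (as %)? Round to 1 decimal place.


PPV = (sens * prev) / (sens * prev + (1-spec) * (1-prev))
Numerator = 0.77 * 0.12 = 0.0924
P(positive and no disease) = (1 - spec) * (1 - prev) = (1 - 0.77) * (1 - 0.12) = 0.2024
Denominator = 0.0924 + 0.2024 = 0.2948
PPV = 0.0924 / 0.2948 = 0.313433
As percentage = 31.3


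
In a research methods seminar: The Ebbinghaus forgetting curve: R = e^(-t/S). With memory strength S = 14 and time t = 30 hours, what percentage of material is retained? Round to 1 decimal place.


R = e^(-t/S)
-t/S = -30/14 = -2.142857
R = e^(-2.142857) = 0.117319
Percentage = 0.117319 * 100
= 11.7


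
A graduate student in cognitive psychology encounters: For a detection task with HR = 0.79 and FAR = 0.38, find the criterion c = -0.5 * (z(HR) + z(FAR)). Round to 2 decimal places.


c = -0.5 * (z(HR) + z(FAR))
z(0.79) = 0.8064
z(0.38) = -0.3055
c = -0.5 * (0.8064 + -0.3055)
= -0.5 * 0.5009
= -0.25


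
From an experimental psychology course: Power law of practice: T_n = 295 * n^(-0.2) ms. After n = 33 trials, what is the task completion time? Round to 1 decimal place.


T_n = 295 * 33^(-0.2)
33^(-0.2) = 0.496932
T_n = 295 * 0.496932
= 146.6 ms


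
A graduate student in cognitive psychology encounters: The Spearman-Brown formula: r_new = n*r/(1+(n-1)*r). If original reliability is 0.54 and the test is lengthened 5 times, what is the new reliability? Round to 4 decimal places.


r_new = n*r / (1 + (n-1)*r)
Numerator = 5 * 0.54 = 2.7
Denominator = 1 + 4 * 0.54 = 3.16
r_new = 2.7 / 3.16
= 0.8544


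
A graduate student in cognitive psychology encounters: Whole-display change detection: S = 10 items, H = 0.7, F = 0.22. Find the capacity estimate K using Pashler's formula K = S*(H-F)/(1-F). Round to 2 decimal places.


K = S * (H - F) / (1 - F)
H - F = 0.48
1 - F = 0.78
K = 10 * 0.48 / 0.78
= 6.15


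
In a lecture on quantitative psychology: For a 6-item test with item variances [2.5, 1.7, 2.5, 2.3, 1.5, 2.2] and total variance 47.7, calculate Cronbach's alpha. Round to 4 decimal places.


alpha = (k/(k-1)) * (1 - sum(s_i^2)/s_total^2)
sum(item variances) = 12.7
k/(k-1) = 6/5 = 1.2
1 - 12.7/47.7 = 1 - 0.266247 = 0.733753
alpha = 1.2 * 0.733753
= 0.8805


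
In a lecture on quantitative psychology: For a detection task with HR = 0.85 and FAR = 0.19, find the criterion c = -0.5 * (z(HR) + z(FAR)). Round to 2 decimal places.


c = -0.5 * (z(HR) + z(FAR))
z(0.85) = 1.0364
z(0.19) = -0.8779
c = -0.5 * (1.0364 + -0.8779)
= -0.5 * 0.1585
= -0.08


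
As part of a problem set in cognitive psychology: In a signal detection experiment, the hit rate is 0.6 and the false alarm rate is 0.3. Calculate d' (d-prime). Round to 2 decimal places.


d' = z(HR) - z(FAR)
z(0.6) = 0.2533
z(0.3) = -0.5244
d' = 0.2533 - -0.5244
= 0.78


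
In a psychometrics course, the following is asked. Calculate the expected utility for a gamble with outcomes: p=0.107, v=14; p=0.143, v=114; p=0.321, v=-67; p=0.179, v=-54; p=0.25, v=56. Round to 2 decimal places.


EU = sum(p_i * v_i)
0.107 * 14 = 1.498
0.143 * 114 = 16.302
0.321 * -67 = -21.507
0.179 * -54 = -9.666
0.25 * 56 = 14.0
EU = 1.498 + 16.302 + -21.507 + -9.666 + 14.0
= 0.63


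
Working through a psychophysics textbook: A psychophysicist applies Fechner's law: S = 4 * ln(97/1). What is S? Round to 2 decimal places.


S = 4 * ln(97/1)
I/I0 = 97.0
ln(97.0) = 4.5747
S = 4 * 4.5747
= 18.30


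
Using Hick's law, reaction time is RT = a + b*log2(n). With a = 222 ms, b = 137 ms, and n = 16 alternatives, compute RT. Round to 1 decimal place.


RT = 222 + 137 * log2(16)
log2(16) = 4.0
RT = 222 + 137 * 4.0
= 222 + 548.0
= 770.0 ms


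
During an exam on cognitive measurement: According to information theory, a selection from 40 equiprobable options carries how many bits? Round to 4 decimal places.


H = log2(n)
H = log2(40)
= 5.3219


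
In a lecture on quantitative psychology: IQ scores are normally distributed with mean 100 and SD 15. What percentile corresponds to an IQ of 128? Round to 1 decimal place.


z = (IQ - mean) / SD
z = (128 - 100) / 15 = 1.8667
Percentile = Phi(1.8667) * 100
Phi(1.8667) = 0.969028
= 96.9


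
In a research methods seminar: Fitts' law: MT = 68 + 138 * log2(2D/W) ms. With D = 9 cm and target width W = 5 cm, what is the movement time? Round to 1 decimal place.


MT = 68 + 138 * log2(2*9/5)
2D/W = 3.6
log2(3.6) = 1.848
MT = 68 + 138 * 1.848
= 323.0 ms


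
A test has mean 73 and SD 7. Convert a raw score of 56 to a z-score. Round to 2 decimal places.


z = (X - mu) / sigma
= (56 - 73) / 7
= -17 / 7
= -2.43


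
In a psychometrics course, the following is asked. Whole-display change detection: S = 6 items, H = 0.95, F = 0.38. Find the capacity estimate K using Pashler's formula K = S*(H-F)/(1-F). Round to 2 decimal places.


K = S * (H - F) / (1 - F)
H - F = 0.57
1 - F = 0.62
K = 6 * 0.57 / 0.62
= 5.52


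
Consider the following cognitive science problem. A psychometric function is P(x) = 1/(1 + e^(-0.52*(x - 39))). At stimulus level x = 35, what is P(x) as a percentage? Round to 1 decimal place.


P(x) = 1/(1 + e^(-0.52*(35 - 39)))
Exponent = -0.52 * -4 = 2.08
e^(2.08) = 8.004469
P = 1/(1 + 8.004469) = 0.111056
Percentage = 11.1


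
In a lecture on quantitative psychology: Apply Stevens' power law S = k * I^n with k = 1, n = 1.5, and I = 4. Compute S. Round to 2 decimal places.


S = 1 * 4^1.5
4^1.5 = 8.0
S = 1 * 8.0
= 8.00


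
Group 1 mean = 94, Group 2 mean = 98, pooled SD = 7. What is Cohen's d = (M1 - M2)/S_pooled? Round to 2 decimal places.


Cohen's d = (M1 - M2) / S_pooled
= (94 - 98) / 7
= -4 / 7
= -0.57


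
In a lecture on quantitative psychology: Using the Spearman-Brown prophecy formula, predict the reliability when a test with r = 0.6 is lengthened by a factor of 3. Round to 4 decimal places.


r_new = n*r / (1 + (n-1)*r)
Numerator = 3 * 0.6 = 1.8
Denominator = 1 + 2 * 0.6 = 2.2
r_new = 1.8 / 2.2
= 0.8182


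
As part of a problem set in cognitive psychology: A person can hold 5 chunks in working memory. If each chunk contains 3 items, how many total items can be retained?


Total items = chunks * items_per_chunk
= 5 * 3
= 15


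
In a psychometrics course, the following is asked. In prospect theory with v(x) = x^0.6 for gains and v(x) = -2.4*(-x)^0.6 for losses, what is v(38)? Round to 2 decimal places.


Since x = 38 >= 0, use v(x) = x^0.6
38^0.6 = 8.8689
v(38) = 8.87


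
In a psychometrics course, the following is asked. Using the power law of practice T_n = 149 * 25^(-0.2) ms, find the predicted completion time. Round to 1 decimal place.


T_n = 149 * 25^(-0.2)
25^(-0.2) = 0.525306
T_n = 149 * 0.525306
= 78.3 ms


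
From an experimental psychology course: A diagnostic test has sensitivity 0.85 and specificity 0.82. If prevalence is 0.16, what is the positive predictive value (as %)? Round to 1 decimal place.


PPV = (sens * prev) / (sens * prev + (1-spec) * (1-prev))
Numerator = 0.85 * 0.16 = 0.136
P(positive and no disease) = (1 - spec) * (1 - prev) = (1 - 0.82) * (1 - 0.16) = 0.1512
Denominator = 0.136 + 0.1512 = 0.2872
PPV = 0.136 / 0.2872 = 0.473538
As percentage = 47.4


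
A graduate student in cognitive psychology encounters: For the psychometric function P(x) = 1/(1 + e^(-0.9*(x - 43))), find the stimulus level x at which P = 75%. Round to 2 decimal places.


At P = 0.75: 0.75 = 1/(1 + e^(-k*(x-x0)))
Solving: e^(-k*(x-x0)) = 1/3
x = x0 + ln(3)/k
ln(3) = 1.0986
x = 43 + 1.0986/0.9
= 43 + 1.2207
= 44.22


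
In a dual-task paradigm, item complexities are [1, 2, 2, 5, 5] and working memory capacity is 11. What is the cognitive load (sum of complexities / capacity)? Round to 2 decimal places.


Total complexity = 1 + 2 + 2 + 5 + 5 = 15
Load = total / capacity = 15 / 11
= 1.36


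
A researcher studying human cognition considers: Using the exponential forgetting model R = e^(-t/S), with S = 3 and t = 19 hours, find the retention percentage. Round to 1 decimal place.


R = e^(-t/S)
-t/S = -19/3 = -6.333333
R = e^(-6.333333) = 0.001776
Percentage = 0.001776 * 100
= 0.2


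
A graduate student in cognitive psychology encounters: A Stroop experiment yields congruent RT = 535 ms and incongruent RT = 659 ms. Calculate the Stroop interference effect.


Stroop effect = RT(incongruent) - RT(congruent)
= 659 - 535
= 124 ms


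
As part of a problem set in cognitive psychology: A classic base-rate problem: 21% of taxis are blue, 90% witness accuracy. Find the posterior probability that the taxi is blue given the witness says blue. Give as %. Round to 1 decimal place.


P(blue | says blue) = P(says blue | blue)*P(blue) / [P(says blue | blue)*P(blue) + P(says blue | not blue)*P(not blue)]
Numerator = 0.9 * 0.21 = 0.189
False identification = 0.1 * 0.79 = 0.079
P = 0.189 / (0.189 + 0.079)
= 0.189 / 0.268
As percentage = 70.5


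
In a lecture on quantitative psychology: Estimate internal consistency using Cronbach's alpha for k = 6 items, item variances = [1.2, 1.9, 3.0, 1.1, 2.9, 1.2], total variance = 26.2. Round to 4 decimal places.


alpha = (k/(k-1)) * (1 - sum(s_i^2)/s_total^2)
sum(item variances) = 11.3
k/(k-1) = 6/5 = 1.2
1 - 11.3/26.2 = 1 - 0.431298 = 0.568702
alpha = 1.2 * 0.568702
= 0.6824


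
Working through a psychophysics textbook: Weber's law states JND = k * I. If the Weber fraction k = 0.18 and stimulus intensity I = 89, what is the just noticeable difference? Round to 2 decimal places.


JND = k * I
JND = 0.18 * 89
= 16.02


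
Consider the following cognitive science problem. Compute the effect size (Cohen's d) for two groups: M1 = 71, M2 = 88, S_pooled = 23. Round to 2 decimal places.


Cohen's d = (M1 - M2) / S_pooled
= (71 - 88) / 23
= -17 / 23
= -0.74


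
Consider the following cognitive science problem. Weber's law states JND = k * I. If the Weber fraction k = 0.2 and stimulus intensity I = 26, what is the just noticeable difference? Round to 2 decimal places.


JND = k * I
JND = 0.2 * 26
= 5.20


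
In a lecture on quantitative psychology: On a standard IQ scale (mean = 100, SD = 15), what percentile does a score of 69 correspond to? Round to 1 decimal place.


z = (IQ - mean) / SD
z = (69 - 100) / 15 = -2.0667
Percentile = Phi(-2.0667) * 100
Phi(-2.0667) = 0.019381
= 1.9


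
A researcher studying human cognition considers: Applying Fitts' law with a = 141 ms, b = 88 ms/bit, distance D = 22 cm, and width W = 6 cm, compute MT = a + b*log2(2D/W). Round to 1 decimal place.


MT = 141 + 88 * log2(2*22/6)
2D/W = 7.333333
log2(7.333333) = 2.8745
MT = 141 + 88 * 2.8745
= 394.0 ms


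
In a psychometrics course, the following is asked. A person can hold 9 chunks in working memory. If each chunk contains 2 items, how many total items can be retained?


Total items = chunks * items_per_chunk
= 9 * 2
= 18


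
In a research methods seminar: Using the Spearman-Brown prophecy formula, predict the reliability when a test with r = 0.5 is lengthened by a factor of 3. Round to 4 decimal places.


r_new = n*r / (1 + (n-1)*r)
Numerator = 3 * 0.5 = 1.5
Denominator = 1 + 2 * 0.5 = 2.0
r_new = 1.5 / 2.0
= 0.7500


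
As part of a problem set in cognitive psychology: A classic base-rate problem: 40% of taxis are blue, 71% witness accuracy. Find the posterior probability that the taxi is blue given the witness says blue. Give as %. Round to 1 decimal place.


P(blue | says blue) = P(says blue | blue)*P(blue) / [P(says blue | blue)*P(blue) + P(says blue | not blue)*P(not blue)]
Numerator = 0.71 * 0.4 = 0.284
False identification = 0.29 * 0.6 = 0.174
P = 0.284 / (0.284 + 0.174)
= 0.284 / 0.458
As percentage = 62.0


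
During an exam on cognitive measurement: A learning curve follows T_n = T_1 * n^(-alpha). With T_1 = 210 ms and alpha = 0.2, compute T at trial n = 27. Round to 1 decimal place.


T_n = 210 * 27^(-0.2)
27^(-0.2) = 0.517282
T_n = 210 * 0.517282
= 108.6 ms


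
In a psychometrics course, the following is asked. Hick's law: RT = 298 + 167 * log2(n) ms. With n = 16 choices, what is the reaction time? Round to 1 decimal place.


RT = 298 + 167 * log2(16)
log2(16) = 4.0
RT = 298 + 167 * 4.0
= 298 + 668.0
= 966.0 ms


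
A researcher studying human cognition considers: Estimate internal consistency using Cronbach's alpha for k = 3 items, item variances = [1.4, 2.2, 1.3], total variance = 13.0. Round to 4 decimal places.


alpha = (k/(k-1)) * (1 - sum(s_i^2)/s_total^2)
sum(item variances) = 4.9
k/(k-1) = 3/2 = 1.5
1 - 4.9/13.0 = 1 - 0.376923 = 0.623077
alpha = 1.5 * 0.623077
= 0.9346


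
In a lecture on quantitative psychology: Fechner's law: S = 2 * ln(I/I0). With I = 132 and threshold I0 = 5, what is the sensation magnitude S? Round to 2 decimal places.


S = 2 * ln(132/5)
I/I0 = 26.4
ln(26.4) = 3.2734
S = 2 * 3.2734
= 6.55


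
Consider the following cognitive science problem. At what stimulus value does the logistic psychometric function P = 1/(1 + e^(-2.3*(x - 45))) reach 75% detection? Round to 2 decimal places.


At P = 0.75: 0.75 = 1/(1 + e^(-k*(x-x0)))
Solving: e^(-k*(x-x0)) = 1/3
x = x0 + ln(3)/k
ln(3) = 1.0986
x = 45 + 1.0986/2.3
= 45 + 0.4777
= 45.48


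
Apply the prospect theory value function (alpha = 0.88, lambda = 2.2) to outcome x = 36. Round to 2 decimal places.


Since x = 36 >= 0, use v(x) = x^0.88
36^0.88 = 23.4178
v(36) = 23.42


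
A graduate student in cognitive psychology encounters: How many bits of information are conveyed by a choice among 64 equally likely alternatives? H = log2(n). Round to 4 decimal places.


H = log2(n)
H = log2(64)
= 6.0000


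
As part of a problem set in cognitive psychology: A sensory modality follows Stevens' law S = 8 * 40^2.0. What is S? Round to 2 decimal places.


S = 8 * 40^2.0
40^2.0 = 1600.0
S = 8 * 1600.0
= 12800.00


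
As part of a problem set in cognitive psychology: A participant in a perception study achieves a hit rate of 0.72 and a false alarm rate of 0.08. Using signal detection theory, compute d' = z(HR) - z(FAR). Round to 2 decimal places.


d' = z(HR) - z(FAR)
z(0.72) = 0.5828
z(0.08) = -1.4051
d' = 0.5828 - -1.4051
= 1.99


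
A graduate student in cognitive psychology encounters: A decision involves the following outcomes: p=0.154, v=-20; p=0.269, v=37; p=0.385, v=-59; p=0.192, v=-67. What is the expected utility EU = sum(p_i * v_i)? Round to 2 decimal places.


EU = sum(p_i * v_i)
0.154 * -20 = -3.08
0.269 * 37 = 9.953
0.385 * -59 = -22.715
0.192 * -67 = -12.864
EU = -3.08 + 9.953 + -22.715 + -12.864
= -28.71


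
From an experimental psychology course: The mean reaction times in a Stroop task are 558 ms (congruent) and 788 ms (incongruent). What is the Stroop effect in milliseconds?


Stroop effect = RT(incongruent) - RT(congruent)
= 788 - 558
= 230 ms


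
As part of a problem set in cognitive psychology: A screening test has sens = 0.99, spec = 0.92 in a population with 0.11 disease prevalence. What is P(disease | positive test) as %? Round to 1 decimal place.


PPV = (sens * prev) / (sens * prev + (1-spec) * (1-prev))
Numerator = 0.99 * 0.11 = 0.1089
P(positive and no disease) = (1 - spec) * (1 - prev) = (1 - 0.92) * (1 - 0.11) = 0.0712
Denominator = 0.1089 + 0.0712 = 0.1801
PPV = 0.1089 / 0.1801 = 0.604664
As percentage = 60.5


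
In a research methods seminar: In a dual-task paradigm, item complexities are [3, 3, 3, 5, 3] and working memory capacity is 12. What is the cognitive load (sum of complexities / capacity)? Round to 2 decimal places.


Total complexity = 3 + 3 + 3 + 5 + 3 = 17
Load = total / capacity = 17 / 12
= 1.42


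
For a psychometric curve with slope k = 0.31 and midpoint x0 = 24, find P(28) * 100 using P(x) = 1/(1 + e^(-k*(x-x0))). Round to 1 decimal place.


P(x) = 1/(1 + e^(-0.31*(28 - 24)))
Exponent = -0.31 * 4 = -1.24
e^(-1.24) = 0.289384
P = 1/(1 + 0.289384) = 0.775564
Percentage = 77.6


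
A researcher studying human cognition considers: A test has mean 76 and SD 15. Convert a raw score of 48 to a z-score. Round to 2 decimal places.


z = (X - mu) / sigma
= (48 - 76) / 15
= -28 / 15
= -1.87


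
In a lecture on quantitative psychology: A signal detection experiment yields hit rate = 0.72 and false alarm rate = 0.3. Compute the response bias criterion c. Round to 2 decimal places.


c = -0.5 * (z(HR) + z(FAR))
z(0.72) = 0.5828
z(0.3) = -0.5244
c = -0.5 * (0.5828 + -0.5244)
= -0.5 * 0.0584
= -0.03


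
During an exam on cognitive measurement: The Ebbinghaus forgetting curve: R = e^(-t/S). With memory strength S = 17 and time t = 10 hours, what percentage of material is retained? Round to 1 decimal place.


R = e^(-t/S)
-t/S = -10/17 = -0.588235
R = e^(-0.588235) = 0.555307
Percentage = 0.555307 * 100
= 55.5


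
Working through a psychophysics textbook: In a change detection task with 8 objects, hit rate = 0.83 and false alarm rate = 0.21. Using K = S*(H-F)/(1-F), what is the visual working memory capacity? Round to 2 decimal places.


K = S * (H - F) / (1 - F)
H - F = 0.62
1 - F = 0.79
K = 8 * 0.62 / 0.79
= 6.28


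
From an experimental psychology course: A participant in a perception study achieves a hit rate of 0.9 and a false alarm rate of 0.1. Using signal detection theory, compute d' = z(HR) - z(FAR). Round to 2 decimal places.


d' = z(HR) - z(FAR)
z(0.9) = 1.2816
z(0.1) = -1.2816
d' = 1.2816 - -1.2816
= 2.56


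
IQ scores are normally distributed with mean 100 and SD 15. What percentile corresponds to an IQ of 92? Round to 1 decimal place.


z = (IQ - mean) / SD
z = (92 - 100) / 15 = -0.5333
Percentile = Phi(-0.5333) * 100
Phi(-0.5333) = 0.296913
= 29.7


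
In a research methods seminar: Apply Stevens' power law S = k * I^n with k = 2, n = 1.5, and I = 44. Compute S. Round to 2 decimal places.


S = 2 * 44^1.5
44^1.5 = 291.863
S = 2 * 291.863
= 583.73


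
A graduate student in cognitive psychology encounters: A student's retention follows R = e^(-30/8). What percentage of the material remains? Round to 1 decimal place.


R = e^(-t/S)
-t/S = -30/8 = -3.75
R = e^(-3.75) = 0.023518
Percentage = 0.023518 * 100
= 2.4


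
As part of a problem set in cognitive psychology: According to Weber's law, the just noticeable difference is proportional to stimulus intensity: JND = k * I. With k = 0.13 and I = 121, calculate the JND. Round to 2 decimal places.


JND = k * I
JND = 0.13 * 121
= 15.73


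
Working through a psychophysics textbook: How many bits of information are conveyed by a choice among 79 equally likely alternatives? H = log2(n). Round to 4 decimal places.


H = log2(n)
H = log2(79)
= 6.3038


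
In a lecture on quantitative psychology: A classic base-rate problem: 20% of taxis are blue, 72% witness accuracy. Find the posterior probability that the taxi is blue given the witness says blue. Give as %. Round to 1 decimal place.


P(blue | says blue) = P(says blue | blue)*P(blue) / [P(says blue | blue)*P(blue) + P(says blue | not blue)*P(not blue)]
Numerator = 0.72 * 0.2 = 0.144
False identification = 0.28 * 0.8 = 0.224
P = 0.144 / (0.144 + 0.224)
= 0.144 / 0.368
As percentage = 39.1


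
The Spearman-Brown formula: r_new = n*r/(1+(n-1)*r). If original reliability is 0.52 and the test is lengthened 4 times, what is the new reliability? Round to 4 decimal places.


r_new = n*r / (1 + (n-1)*r)
Numerator = 4 * 0.52 = 2.08
Denominator = 1 + 3 * 0.52 = 2.56
r_new = 2.08 / 2.56
= 0.8125


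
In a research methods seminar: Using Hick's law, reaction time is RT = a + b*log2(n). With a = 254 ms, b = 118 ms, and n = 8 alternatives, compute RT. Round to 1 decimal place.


RT = 254 + 118 * log2(8)
log2(8) = 3.0
RT = 254 + 118 * 3.0
= 254 + 354.0
= 608.0 ms


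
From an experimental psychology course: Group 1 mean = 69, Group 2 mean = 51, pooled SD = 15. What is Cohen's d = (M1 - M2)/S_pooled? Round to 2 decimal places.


Cohen's d = (M1 - M2) / S_pooled
= (69 - 51) / 15
= 18 / 15
= 1.20


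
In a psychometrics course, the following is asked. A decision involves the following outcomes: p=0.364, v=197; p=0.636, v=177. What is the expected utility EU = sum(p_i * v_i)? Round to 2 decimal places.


EU = sum(p_i * v_i)
0.364 * 197 = 71.708
0.636 * 177 = 112.572
EU = 71.708 + 112.572
= 184.28


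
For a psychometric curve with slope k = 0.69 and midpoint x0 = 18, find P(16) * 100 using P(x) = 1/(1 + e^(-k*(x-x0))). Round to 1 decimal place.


P(x) = 1/(1 + e^(-0.69*(16 - 18)))
Exponent = -0.69 * -2 = 1.38
e^(1.38) = 3.974902
P = 1/(1 + 3.974902) = 0.201009
Percentage = 20.1


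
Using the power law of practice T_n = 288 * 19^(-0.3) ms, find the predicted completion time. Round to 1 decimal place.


T_n = 288 * 19^(-0.3)
19^(-0.3) = 0.413403
T_n = 288 * 0.413403
= 119.1 ms


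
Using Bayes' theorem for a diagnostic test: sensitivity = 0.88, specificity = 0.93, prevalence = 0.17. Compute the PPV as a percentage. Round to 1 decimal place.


PPV = (sens * prev) / (sens * prev + (1-spec) * (1-prev))
Numerator = 0.88 * 0.17 = 0.1496
P(positive and no disease) = (1 - spec) * (1 - prev) = (1 - 0.93) * (1 - 0.17) = 0.0581
Denominator = 0.1496 + 0.0581 = 0.2077
PPV = 0.1496 / 0.2077 = 0.72027
As percentage = 72.0


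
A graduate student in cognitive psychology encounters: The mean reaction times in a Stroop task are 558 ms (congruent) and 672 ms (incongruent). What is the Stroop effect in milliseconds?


Stroop effect = RT(incongruent) - RT(congruent)
= 672 - 558
= 114 ms


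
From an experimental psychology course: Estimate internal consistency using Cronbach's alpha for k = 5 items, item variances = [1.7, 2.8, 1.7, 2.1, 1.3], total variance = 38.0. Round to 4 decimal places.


alpha = (k/(k-1)) * (1 - sum(s_i^2)/s_total^2)
sum(item variances) = 9.6
k/(k-1) = 5/4 = 1.25
1 - 9.6/38.0 = 1 - 0.252632 = 0.747368
alpha = 1.25 * 0.747368
= 0.9342


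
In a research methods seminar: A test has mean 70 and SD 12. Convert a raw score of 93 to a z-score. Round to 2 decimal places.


z = (X - mu) / sigma
= (93 - 70) / 12
= 23 / 12
= 1.92


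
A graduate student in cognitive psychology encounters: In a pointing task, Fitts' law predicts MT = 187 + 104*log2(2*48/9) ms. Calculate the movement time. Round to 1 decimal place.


MT = 187 + 104 * log2(2*48/9)
2D/W = 10.666667
log2(10.666667) = 3.415
MT = 187 + 104 * 3.415
= 542.2 ms


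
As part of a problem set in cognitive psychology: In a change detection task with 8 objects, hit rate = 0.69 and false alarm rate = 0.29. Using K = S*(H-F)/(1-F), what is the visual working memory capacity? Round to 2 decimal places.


K = S * (H - F) / (1 - F)
H - F = 0.4
1 - F = 0.71
K = 8 * 0.4 / 0.71
= 4.51


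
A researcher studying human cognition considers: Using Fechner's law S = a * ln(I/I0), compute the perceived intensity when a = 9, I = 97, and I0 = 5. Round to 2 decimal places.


S = 9 * ln(97/5)
I/I0 = 19.4
ln(19.4) = 2.9653
S = 9 * 2.9653
= 26.69


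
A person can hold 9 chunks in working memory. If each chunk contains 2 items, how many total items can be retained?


Total items = chunks * items_per_chunk
= 9 * 2
= 18


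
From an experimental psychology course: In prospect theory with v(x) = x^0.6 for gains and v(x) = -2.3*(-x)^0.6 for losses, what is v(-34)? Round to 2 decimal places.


Since x = -34 < 0, use v(x) = -lambda*(-x)^alpha
(-x) = 34
34^0.6 = 8.2964
v(-34) = -2.3 * 8.2964
= -19.08


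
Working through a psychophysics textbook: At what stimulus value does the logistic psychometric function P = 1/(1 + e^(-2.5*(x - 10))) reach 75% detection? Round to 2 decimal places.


At P = 0.75: 0.75 = 1/(1 + e^(-k*(x-x0)))
Solving: e^(-k*(x-x0)) = 1/3
x = x0 + ln(3)/k
ln(3) = 1.0986
x = 10 + 1.0986/2.5
= 10 + 0.4394
= 10.44


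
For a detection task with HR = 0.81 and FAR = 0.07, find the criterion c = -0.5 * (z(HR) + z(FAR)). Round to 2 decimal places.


c = -0.5 * (z(HR) + z(FAR))
z(0.81) = 0.8779
z(0.07) = -1.4758
c = -0.5 * (0.8779 + -1.4758)
= -0.5 * -0.5979
= 0.30


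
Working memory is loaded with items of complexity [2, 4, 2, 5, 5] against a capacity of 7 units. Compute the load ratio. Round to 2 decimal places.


Total complexity = 2 + 4 + 2 + 5 + 5 = 18
Load = total / capacity = 18 / 7
= 2.57


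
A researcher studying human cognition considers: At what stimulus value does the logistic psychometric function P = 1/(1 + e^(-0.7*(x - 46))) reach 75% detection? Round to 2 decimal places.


At P = 0.75: 0.75 = 1/(1 + e^(-k*(x-x0)))
Solving: e^(-k*(x-x0)) = 1/3
x = x0 + ln(3)/k
ln(3) = 1.0986
x = 46 + 1.0986/0.7
= 46 + 1.5694
= 47.57


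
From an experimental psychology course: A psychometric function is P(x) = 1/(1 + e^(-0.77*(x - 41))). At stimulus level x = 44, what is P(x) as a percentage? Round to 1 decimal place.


P(x) = 1/(1 + e^(-0.77*(44 - 41)))
Exponent = -0.77 * 3 = -2.31
e^(-2.31) = 0.099261
P = 1/(1 + 0.099261) = 0.909702
Percentage = 91.0


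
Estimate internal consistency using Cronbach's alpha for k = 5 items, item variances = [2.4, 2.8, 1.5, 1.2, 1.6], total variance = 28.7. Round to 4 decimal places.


alpha = (k/(k-1)) * (1 - sum(s_i^2)/s_total^2)
sum(item variances) = 9.5
k/(k-1) = 5/4 = 1.25
1 - 9.5/28.7 = 1 - 0.33101 = 0.66899
alpha = 1.25 * 0.66899
= 0.8362


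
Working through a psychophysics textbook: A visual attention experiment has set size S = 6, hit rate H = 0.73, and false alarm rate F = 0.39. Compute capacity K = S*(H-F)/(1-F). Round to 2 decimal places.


K = S * (H - F) / (1 - F)
H - F = 0.34
1 - F = 0.61
K = 6 * 0.34 / 0.61
= 3.34


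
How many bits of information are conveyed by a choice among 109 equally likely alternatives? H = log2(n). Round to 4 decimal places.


H = log2(n)
H = log2(109)
= 6.7682


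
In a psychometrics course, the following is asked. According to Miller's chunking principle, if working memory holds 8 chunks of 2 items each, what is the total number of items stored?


Total items = chunks * items_per_chunk
= 8 * 2
= 16


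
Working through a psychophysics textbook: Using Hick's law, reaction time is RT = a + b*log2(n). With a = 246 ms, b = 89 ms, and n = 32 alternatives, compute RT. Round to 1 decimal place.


RT = 246 + 89 * log2(32)
log2(32) = 5.0
RT = 246 + 89 * 5.0
= 246 + 445.0
= 691.0 ms


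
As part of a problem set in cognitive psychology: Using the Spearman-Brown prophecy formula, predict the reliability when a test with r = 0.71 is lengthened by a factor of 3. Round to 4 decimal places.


r_new = n*r / (1 + (n-1)*r)
Numerator = 3 * 0.71 = 2.13
Denominator = 1 + 2 * 0.71 = 2.42
r_new = 2.13 / 2.42
= 0.8802


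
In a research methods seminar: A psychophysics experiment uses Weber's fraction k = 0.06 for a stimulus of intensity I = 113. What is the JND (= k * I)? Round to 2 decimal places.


JND = k * I
JND = 0.06 * 113
= 6.78


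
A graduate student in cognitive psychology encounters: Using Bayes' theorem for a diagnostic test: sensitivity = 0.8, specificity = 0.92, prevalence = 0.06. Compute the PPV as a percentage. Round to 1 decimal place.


PPV = (sens * prev) / (sens * prev + (1-spec) * (1-prev))
Numerator = 0.8 * 0.06 = 0.048
P(positive and no disease) = (1 - spec) * (1 - prev) = (1 - 0.92) * (1 - 0.06) = 0.0752
Denominator = 0.048 + 0.0752 = 0.1232
PPV = 0.048 / 0.1232 = 0.38961
As percentage = 39.0


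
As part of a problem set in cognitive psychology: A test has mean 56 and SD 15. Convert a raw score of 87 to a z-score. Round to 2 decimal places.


z = (X - mu) / sigma
= (87 - 56) / 15
= 31 / 15
= 2.07


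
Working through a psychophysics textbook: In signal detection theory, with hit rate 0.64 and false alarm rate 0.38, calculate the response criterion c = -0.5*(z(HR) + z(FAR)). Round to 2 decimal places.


c = -0.5 * (z(HR) + z(FAR))
z(0.64) = 0.3585
z(0.38) = -0.3055
c = -0.5 * (0.3585 + -0.3055)
= -0.5 * 0.053
= -0.03


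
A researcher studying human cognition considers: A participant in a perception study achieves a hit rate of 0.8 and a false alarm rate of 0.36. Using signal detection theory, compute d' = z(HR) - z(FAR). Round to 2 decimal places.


d' = z(HR) - z(FAR)
z(0.8) = 0.8416
z(0.36) = -0.3585
d' = 0.8416 - -0.3585
= 1.20


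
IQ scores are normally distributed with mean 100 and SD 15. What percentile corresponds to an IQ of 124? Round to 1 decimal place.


z = (IQ - mean) / SD
z = (124 - 100) / 15 = 1.6
Percentile = Phi(1.6) * 100
Phi(1.6) = 0.945201
= 94.5


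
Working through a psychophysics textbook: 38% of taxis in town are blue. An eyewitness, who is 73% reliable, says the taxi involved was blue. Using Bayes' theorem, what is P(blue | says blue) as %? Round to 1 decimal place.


P(blue | says blue) = P(says blue | blue)*P(blue) / [P(says blue | blue)*P(blue) + P(says blue | not blue)*P(not blue)]
Numerator = 0.73 * 0.38 = 0.2774
False identification = 0.27 * 0.62 = 0.1674
P = 0.2774 / (0.2774 + 0.1674)
= 0.2774 / 0.4448
As percentage = 62.4


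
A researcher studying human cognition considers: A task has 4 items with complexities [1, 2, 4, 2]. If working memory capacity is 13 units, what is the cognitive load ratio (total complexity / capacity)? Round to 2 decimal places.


Total complexity = 1 + 2 + 4 + 2 = 9
Load = total / capacity = 9 / 13
= 0.69


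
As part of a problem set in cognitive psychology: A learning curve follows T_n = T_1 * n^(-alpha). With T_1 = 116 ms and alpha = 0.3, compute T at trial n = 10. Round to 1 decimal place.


T_n = 116 * 10^(-0.3)
10^(-0.3) = 0.501187
T_n = 116 * 0.501187
= 58.1 ms


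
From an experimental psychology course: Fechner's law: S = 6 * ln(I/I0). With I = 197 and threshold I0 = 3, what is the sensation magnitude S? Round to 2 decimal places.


S = 6 * ln(197/3)
I/I0 = 65.666667
ln(65.666667) = 4.1846
S = 6 * 4.1846
= 25.11


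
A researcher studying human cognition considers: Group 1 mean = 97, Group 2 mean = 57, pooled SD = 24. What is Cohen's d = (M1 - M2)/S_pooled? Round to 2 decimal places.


Cohen's d = (M1 - M2) / S_pooled
= (97 - 57) / 24
= 40 / 24
= 1.67


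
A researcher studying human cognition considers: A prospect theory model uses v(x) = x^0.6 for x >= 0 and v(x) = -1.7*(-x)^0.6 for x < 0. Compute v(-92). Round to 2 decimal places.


Since x = -92 < 0, use v(x) = -lambda*(-x)^alpha
(-x) = 92
92^0.6 = 15.0755
v(-92) = -1.7 * 15.0755
= -25.63
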